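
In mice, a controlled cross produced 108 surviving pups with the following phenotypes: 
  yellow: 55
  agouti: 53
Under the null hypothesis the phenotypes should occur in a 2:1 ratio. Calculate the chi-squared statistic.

Under the 2:1 hypothesis (Σ ratio = 3, N = 108):
  yellow: 108 × 2/3 = 72
  agouti: 108 × 1/3 = 36
χ² = Σ (O − E)² / E
  yellow: (55 − 72)² / 72 = 4.0139
  agouti: (53 − 36)² / 36 = 8.0278
χ² = 4.0139 + 8.0278 = 12.0417 ≈ 12.042

12.042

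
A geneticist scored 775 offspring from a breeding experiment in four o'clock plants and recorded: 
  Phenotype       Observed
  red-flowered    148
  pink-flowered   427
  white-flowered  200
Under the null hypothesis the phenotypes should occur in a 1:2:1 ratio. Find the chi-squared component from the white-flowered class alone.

Expected counts for N = 775 under a 1:2:1 ratio (total parts = 4):
  red-flowered: 775 × 1/4 = 193.75
  pink-flowered: 775 × 2/4 = 387.5
  white-flowered: 775 × 1/4 = 193.75
Contribution of white-flowered: (200 − 193.75)² / 193.75 = 0.2016

0.202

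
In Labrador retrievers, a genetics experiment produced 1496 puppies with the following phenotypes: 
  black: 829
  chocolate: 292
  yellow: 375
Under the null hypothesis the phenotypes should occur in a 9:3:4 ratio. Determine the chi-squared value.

Under the 9:3:4 hypothesis (Σ ratio = 16, N = 1496):
  black: 1496 × 9/16 = 841.5
  chocolate: 1496 × 3/16 = 280.5
  yellow: 1496 × 4/16 = 374
χ² = Σ (O − E)² / E
  black: (829 − 841.5)² / 841.5 = 0.1857
  chocolate: (292 − 280.5)² / 280.5 = 0.4715
  yellow: (375 − 374)² / 374 = 0.0027
χ² = 0.1857 + 0.4715 + 0.0027 = 0.6599 ≈ 0.660

0.660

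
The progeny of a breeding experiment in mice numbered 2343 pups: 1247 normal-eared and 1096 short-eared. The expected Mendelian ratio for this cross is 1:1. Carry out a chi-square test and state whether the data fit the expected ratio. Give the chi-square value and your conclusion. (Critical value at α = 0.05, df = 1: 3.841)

The 1:1 ratio has 2 parts, so with N = 2343 the expected counts are:
  normal-eared: 2343 × 1/2 = 1171.5
  short-eared: 2343 × 1/2 = 1171.5
χ² = Σ (O − E)² / E
  normal-eared: (1247 − 1171.5)² / 1171.5 = 4.8658
  short-eared: (1096 − 1171.5)² / 1171.5 = 4.8658
χ² = 4.8658 + 4.8658 = 9.7316 ≈ 9.732
Degrees of freedom = 2 − 1 = 1; critical value at α = 0.05 is 3.841.
Since 9.732 > 3.841, we reject the null hypothesis — the data do not fit the 1:1 ratio.

9.732; not consistent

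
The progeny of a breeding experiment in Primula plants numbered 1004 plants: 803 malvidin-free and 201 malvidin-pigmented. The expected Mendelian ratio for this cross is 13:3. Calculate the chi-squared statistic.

Total ratio parts = 16. Expected numbers out of 1004:
  malvidin-free: 1004 × 13/16 = 815.75
  malvidin-pigmented: 1004 × 3/16 = 188.25
χ² = Σ (O − E)² / E
  malvidin-free: (803 − 815.75)² / 815.75 = 0.1993
  malvidin-pigmented: (201 − 188.25)² / 188.25 = 0.8635
χ² = 0.1993 + 0.8635 = 1.0628 ≈ 1.063

1.063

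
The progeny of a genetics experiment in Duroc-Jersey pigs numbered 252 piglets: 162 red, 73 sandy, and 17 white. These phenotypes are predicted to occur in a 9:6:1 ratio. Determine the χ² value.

Total ratio parts = 16. Expected numbers out of 252:
  red: 252 × 9/16 = 141.75
  sandy: 252 × 6/16 = 94.5
  white: 252 × 1/16 = 15.75
χ² = Σ (O − E)² / E
  red: (162 − 141.75)² / 141.75 = 2.8929
  sandy: (73 − 94.5)² / 94.5 = 4.8915
  white: (17 − 15.75)² / 15.75 = 0.0992
χ² = 2.8929 + 4.8915 + 0.0992 = 7.8836 ≈ 7.884

7.884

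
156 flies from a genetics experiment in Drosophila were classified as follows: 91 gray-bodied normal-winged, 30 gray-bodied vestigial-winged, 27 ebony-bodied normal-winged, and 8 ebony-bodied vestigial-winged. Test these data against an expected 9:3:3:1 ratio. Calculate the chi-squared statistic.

Expected counts for N = 156 under a 9:3:3:1 ratio (total parts = 16):
  gray-bodied normal-winged: 156 × 9/16 = 87.75
  gray-bodied vestigial-winged: 156 × 3/16 = 29.25
  ebony-bodied normal-winged: 156 × 3/16 = 29.25
  ebony-bodied vestigial-winged: 156 × 1/16 = 9.75
χ² = Σ (O − E)² / E
  gray-bodied normal-winged: (91 − 87.75)² / 87.75 = 0.1204
  gray-bodied vestigial-winged: (30 − 29.25)² / 29.25 = 0.0192
  ebony-bodied normal-winged: (27 − 29.25)² / 29.25 = 0.1731
  ebony-bodied vestigial-winged: (8 − 9.75)² / 9.75 = 0.3141
χ² = 0.1204 + 0.0192 + 0.1731 + 0.3141 = 0.6268 ≈ 0.627

0.627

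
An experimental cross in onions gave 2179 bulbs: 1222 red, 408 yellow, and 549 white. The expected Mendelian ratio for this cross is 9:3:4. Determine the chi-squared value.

The 9:3:4 ratio has 16 parts, so with N = 2179 the expected counts are:
  red: 2179 × 9/16 = 1225.6875
  yellow: 2179 × 3/16 = 408.5625
  white: 2179 × 4/16 = 544.75
χ² = Σ (O − E)² / E
  red: (1222 − 1225.6875)² / 1225.6875 = 0.0111
  yellow: (408 − 408.5625)² / 408.5625 = 0.0008
  white: (549 − 544.75)² / 544.75 = 0.0332
χ² = 0.0111 + 0.0008 + 0.0332 = 0.0451 ≈ 0.045

0.045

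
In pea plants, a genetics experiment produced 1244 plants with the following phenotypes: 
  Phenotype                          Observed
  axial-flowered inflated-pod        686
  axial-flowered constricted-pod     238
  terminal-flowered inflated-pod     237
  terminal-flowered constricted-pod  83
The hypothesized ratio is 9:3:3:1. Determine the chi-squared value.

0.782

The 9:3:3:1 ratio has 16 parts, so with N = 1244 the expected counts are:
  axial-flowered inflated-pod: 1244 × 9/16 = 699.75
  axial-flowered constricted-pod: 1244 × 3/16 = 233.25
  terminal-flowered inflated-pod: 1244 × 3/16 = 233.25
  terminal-flowered constricted-pod: 1244 × 1/16 = 77.75
χ² = Σ (O − E)² / E
  axial-flowered inflated-pod: (686 − 699.75)² / 699.75 = 0.2702
  axial-flowered constricted-pod: (238 − 233.25)² / 233.25 = 0.0967
  terminal-flowered inflated-pod: (237 − 233.25)² / 233.25 = 0.0603
  terminal-flowered constricted-pod: (83 − 77.75)² / 77.75 = 0.3545
χ² = 0.2702 + 0.0967 + 0.0603 + 0.3545 = 0.7817 ≈ 0.782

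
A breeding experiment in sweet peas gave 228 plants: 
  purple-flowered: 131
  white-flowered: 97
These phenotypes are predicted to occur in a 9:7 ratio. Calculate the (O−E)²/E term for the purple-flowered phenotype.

0.059

The 9:7 ratio has 16 parts, so with N = 228 the expected counts are:
  purple-flowered: 228 × 9/16 = 128.25
  white-flowered: 228 × 7/16 = 99.75
Contribution of purple-flowered: (131 − 128.25)² / 128.25 = 0.0590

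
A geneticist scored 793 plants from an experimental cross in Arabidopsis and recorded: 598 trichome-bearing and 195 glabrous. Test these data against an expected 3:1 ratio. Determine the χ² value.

0.071

Under the 3:1 hypothesis (Σ ratio = 4, N = 793):
  trichome-bearing: 793 × 3/4 = 594.75
  glabrous: 793 × 1/4 = 198.25
χ² = Σ (O − E)² / E
  trichome-bearing: (598 − 594.75)² / 594.75 = 0.0178
  glabrous: (195 − 198.25)² / 198.25 = 0.0533
χ² = 0.0178 + 0.0533 = 0.0711 ≈ 0.071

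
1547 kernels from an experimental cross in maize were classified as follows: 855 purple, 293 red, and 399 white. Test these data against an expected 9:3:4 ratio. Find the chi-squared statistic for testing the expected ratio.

Total ratio parts = 16. Expected numbers out of 1547:
  purple: 1547 × 9/16 = 870.1875
  red: 1547 × 3/16 = 290.0625
  white: 1547 × 4/16 = 386.75
χ² = Σ (O − E)² / E
  purple: (855 − 870.1875)² / 870.1875 = 0.2651
  red: (293 − 290.0625)² / 290.0625 = 0.0297
  white: (399 − 386.75)² / 386.75 = 0.3880
χ² = 0.2651 + 0.0297 + 0.3880 = 0.6828 ≈ 0.683

0.683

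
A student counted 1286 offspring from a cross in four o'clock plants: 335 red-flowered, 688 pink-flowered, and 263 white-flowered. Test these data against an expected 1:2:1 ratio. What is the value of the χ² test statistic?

The 1:2:1 ratio has 4 parts, so with N = 1286 the expected counts are:
  red-flowered: 1286 × 1/4 = 321.5
  pink-flowered: 1286 × 2/4 = 643
  white-flowered: 1286 × 1/4 = 321.5
χ² = Σ (O − E)² / E
  red-flowered: (335 − 321.5)² / 321.5 = 0.5669
  pink-flowered: (688 − 643)² / 643 = 3.1493
  white-flowered: (263 − 321.5)² / 321.5 = 10.6446
χ² = 0.5669 + 3.1493 + 10.6446 = 14.3608 ≈ 14.361

14.361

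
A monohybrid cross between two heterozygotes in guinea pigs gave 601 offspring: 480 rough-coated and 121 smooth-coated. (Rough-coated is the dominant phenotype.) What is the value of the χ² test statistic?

For a monohybrid cross between heterozygotes with complete dominance, the expected phenotypic ratio is 3:1.
Total ratio parts = 4. Expected numbers out of 601:
  rough-coated: 601 × 3/4 = 450.75
  smooth-coated: 601 × 1/4 = 150.25
χ² = Σ (O − E)² / E
  rough-coated: (480 − 450.75)² / 450.75 = 1.8981
  smooth-coated: (121 − 150.25)² / 150.25 = 5.6943
χ² = 1.8981 + 5.6943 = 7.5924 ≈ 7.592

7.592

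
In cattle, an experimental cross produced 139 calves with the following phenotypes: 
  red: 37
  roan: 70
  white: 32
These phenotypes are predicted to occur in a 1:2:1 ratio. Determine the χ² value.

The 1:2:1 ratio has 4 parts, so with N = 139 the expected counts are:
  red: 139 × 1/4 = 34.75
  roan: 139 × 2/4 = 69.5
  white: 139 × 1/4 = 34.75
χ² = Σ (O − E)² / E
  red: (37 − 34.75)² / 34.75 = 0.1457
  roan: (70 − 69.5)² / 69.5 = 0.0036
  white: (32 − 34.75)² / 34.75 = 0.2176
χ² = 0.1457 + 0.0036 + 0.2176 = 0.3669 ≈ 0.367

0.367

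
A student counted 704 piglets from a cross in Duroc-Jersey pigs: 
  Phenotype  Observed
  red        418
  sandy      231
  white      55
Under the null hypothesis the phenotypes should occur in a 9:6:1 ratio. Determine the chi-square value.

8.097

Under the 9:6:1 hypothesis (Σ ratio = 16, N = 704):
  red: 704 × 9/16 = 396
  sandy: 704 × 6/16 = 264
  white: 704 × 1/16 = 44
χ² = Σ (O − E)² / E
  red: (418 − 396)² / 396 = 1.2222
  sandy: (231 − 264)² / 264 = 4.1250
  white: (55 − 44)² / 44 = 2.7500
χ² = 1.2222 + 4.1250 + 2.7500 = 8.0972 ≈ 8.097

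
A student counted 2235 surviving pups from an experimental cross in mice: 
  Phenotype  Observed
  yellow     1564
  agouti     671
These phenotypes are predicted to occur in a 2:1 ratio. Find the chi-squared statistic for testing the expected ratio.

11.026

Expected counts for N = 2235 under a 2:1 ratio (total parts = 3):
  yellow: 2235 × 2/3 = 1490
  agouti: 2235 × 1/3 = 745
χ² = Σ (O − E)² / E
  yellow: (1564 − 1490)² / 1490 = 3.6752
  agouti: (671 − 745)² / 745 = 7.3503
χ² = 3.6752 + 7.3503 = 11.0255 ≈ 11.026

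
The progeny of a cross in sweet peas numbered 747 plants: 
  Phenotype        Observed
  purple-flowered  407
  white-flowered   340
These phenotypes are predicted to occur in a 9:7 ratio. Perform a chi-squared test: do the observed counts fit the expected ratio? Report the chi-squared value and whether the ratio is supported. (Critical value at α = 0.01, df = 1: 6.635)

Expected counts for N = 747 under a 9:7 ratio (total parts = 16):
  purple-flowered: 747 × 9/16 = 420.1875
  white-flowered: 747 × 7/16 = 326.8125
χ² = Σ (O − E)² / E
  purple-flowered: (407 − 420.1875)² / 420.1875 = 0.4139
  white-flowered: (340 − 326.8125)² / 326.8125 = 0.5321
χ² = 0.4139 + 0.5321 = 0.946
Degrees of freedom = 2 − 1 = 1; critical value at α = 0.01 is 6.635.
Since 0.946 < 6.635, we fail to reject the null hypothesis — the data are consistent with the 9:7 ratio.

0.946; consistent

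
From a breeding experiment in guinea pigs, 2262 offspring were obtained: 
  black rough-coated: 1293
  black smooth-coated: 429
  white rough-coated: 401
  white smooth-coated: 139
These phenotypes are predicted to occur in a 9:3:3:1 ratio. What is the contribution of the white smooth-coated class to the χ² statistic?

0.040

Total ratio parts = 16. Expected numbers out of 2262:
  black rough-coated: 2262 × 9/16 = 1272.375
  black smooth-coated: 2262 × 3/16 = 424.125
  white rough-coated: 2262 × 3/16 = 424.125
  white smooth-coated: 2262 × 1/16 = 141.375
Contribution of white smooth-coated: (139 − 141.375)² / 141.375 = 0.0399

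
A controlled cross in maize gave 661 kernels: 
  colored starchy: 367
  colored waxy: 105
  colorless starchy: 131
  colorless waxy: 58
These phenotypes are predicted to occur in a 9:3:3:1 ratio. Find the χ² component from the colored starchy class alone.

0.062

Expected counts for N = 661 under a 9:3:3:1 ratio (total parts = 16):
  colored starchy: 661 × 9/16 = 371.8125
  colored waxy: 661 × 3/16 = 123.9375
  colorless starchy: 661 × 3/16 = 123.9375
  colorless waxy: 661 × 1/16 = 41.3125
Contribution of colored starchy: (367 − 371.8125)² / 371.8125 = 0.0623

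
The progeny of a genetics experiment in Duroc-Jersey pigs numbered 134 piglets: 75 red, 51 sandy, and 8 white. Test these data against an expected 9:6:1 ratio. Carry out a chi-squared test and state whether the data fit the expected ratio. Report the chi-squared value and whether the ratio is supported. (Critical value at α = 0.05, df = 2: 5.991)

0.030; consistent

Expected counts for N = 134 under a 9:6:1 ratio (total parts = 16):
  red: 134 × 9/16 = 75.375
  sandy: 134 × 6/16 = 50.25
  white: 134 × 1/16 = 8.375
χ² = Σ (O − E)² / E
  red: (75 − 75.375)² / 75.375 = 0.0019
  sandy: (51 − 50.25)² / 50.25 = 0.0112
  white: (8 − 8.375)² / 8.375 = 0.0168
χ² = 0.0019 + 0.0112 + 0.0168 = 0.0299 ≈ 0.030
Degrees of freedom = 3 − 1 = 2; critical value at α = 0.05 is 5.991.
Since 0.030 < 5.991, we fail to reject the null hypothesis — the data are consistent with the 9:6:1 ratio.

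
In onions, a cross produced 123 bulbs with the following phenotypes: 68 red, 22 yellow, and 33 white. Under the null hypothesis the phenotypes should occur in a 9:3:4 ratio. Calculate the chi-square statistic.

0.234

Total ratio parts = 16. Expected numbers out of 123:
  red: 123 × 9/16 = 69.1875
  yellow: 123 × 3/16 = 23.0625
  white: 123 × 4/16 = 30.75
χ² = Σ (O − E)² / E
  red: (68 − 69.1875)² / 69.1875 = 0.0204
  yellow: (22 − 23.0625)² / 23.0625 = 0.0489
  white: (33 − 30.75)² / 30.75 = 0.1646
χ² = 0.0204 + 0.0489 + 0.1646 = 0.2339 ≈ 0.234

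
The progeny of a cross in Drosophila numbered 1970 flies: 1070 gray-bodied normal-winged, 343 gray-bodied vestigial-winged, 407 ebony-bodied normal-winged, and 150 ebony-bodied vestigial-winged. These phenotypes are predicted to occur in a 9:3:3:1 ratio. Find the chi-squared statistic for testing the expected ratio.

Expected counts for N = 1970 under a 9:3:3:1 ratio (total parts = 16):
  gray-bodied normal-winged: 1970 × 9/16 = 1108.125
  gray-bodied vestigial-winged: 1970 × 3/16 = 369.375
  ebony-bodied normal-winged: 1970 × 3/16 = 369.375
  ebony-bodied vestigial-winged: 1970 × 1/16 = 123.125
χ² = Σ (O − E)² / E
  gray-bodied normal-winged: (1070 − 1108.125)² / 1108.125 = 1.3117
  gray-bodied vestigial-winged: (343 − 369.375)² / 369.375 = 1.8833
  ebony-bodied normal-winged: (407 − 369.375)² / 369.375 = 3.8325
  ebony-bodied vestigial-winged: (150 − 123.125)² / 123.125 = 5.8661
χ² = 1.3117 + 1.8833 + 3.8325 + 5.8661 = 12.8936 ≈ 12.894

12.894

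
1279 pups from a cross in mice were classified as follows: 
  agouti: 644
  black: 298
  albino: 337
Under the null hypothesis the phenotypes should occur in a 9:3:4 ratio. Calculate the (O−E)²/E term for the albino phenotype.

0.931

The 9:3:4 ratio has 16 parts, so with N = 1279 the expected counts are:
  agouti: 1279 × 9/16 = 719.4375
  black: 1279 × 3/16 = 239.8125
  albino: 1279 × 4/16 = 319.75
Contribution of albino: (337 − 319.75)² / 319.75 = 0.9306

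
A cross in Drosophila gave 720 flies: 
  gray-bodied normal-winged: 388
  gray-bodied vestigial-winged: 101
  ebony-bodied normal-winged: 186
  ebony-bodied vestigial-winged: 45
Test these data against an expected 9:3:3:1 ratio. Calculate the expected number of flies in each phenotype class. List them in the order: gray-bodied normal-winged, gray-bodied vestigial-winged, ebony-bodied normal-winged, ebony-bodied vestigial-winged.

Expected counts for N = 720 under a 9:3:3:1 ratio (total parts = 16):
  gray-bodied normal-winged: 720 × 9/16 = 405
  gray-bodied vestigial-winged: 720 × 3/16 = 135
  ebony-bodied normal-winged: 720 × 3/16 = 135
  ebony-bodied vestigial-winged: 720 × 1/16 = 45

405, 135, 135, 45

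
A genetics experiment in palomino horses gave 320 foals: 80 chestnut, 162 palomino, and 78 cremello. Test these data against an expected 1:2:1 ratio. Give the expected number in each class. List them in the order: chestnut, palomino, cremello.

80, 160, 80

Total ratio parts = 4. Expected numbers out of 320:
  chestnut: 320 × 1/4 = 80
  palomino: 320 × 2/4 = 160
  cremello: 320 × 1/4 = 80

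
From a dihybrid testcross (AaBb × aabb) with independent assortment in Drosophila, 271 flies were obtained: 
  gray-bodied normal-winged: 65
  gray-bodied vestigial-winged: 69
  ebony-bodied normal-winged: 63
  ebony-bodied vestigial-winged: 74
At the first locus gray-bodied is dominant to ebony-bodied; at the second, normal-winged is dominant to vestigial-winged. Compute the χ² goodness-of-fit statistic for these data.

1.044

A dihybrid testcross with independent assortment gives a 1:1:1:1 ratio.
Under the 1:1:1:1 hypothesis (Σ ratio = 4, N = 271):
  gray-bodied normal-winged: 271 × 1/4 = 67.75
  gray-bodied vestigial-winged: 271 × 1/4 = 67.75
  ebony-bodied normal-winged: 271 × 1/4 = 67.75
  ebony-bodied vestigial-winged: 271 × 1/4 = 67.75
χ² = Σ (O − E)² / E
  gray-bodied normal-winged: (65 − 67.75)² / 67.75 = 0.1116
  gray-bodied vestigial-winged: (69 − 67.75)² / 67.75 = 0.0231
  ebony-bodied normal-winged: (63 − 67.75)² / 67.75 = 0.3330
  ebony-bodied vestigial-winged: (74 − 67.75)² / 67.75 = 0.5766
χ² = 0.1116 + 0.0231 + 0.3330 + 0.5766 = 1.0443 ≈ 1.044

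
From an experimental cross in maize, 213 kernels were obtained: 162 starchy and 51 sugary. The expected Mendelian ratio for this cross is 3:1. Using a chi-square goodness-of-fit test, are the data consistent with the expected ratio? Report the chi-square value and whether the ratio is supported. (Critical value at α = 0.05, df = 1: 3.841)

The 3:1 ratio has 4 parts, so with N = 213 the expected counts are:
  starchy: 213 × 3/4 = 159.75
  sugary: 213 × 1/4 = 53.25
χ² = Σ (O − E)² / E
  starchy: (162 − 159.75)² / 159.75 = 0.0317
  sugary: (51 − 53.25)² / 53.25 = 0.0951
χ² = 0.0317 + 0.0951 = 0.1268 ≈ 0.127
Degrees of freedom = 2 − 1 = 1; critical value at α = 0.05 is 3.841.
Since 0.127 < 3.841, we fail to reject the null hypothesis — the data are consistent with the 3:1 ratio.

0.127; consistent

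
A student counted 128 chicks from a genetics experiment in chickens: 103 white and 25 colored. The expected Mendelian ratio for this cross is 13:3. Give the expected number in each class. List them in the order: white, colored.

Under the 13:3 hypothesis (Σ ratio = 16, N = 128):
  white: 128 × 13/16 = 104
  colored: 128 × 3/16 = 24

104, 24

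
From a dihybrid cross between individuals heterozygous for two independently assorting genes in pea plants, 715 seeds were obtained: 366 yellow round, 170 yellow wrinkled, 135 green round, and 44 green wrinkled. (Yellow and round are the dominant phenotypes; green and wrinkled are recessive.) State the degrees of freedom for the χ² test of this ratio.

3

A dihybrid F₂ with independent assortment and complete dominance at both loci gives a 9:3:3:1 phenotypic ratio.
A goodness-of-fit test with 4 phenotype classes has df = 4 − 1 = 3.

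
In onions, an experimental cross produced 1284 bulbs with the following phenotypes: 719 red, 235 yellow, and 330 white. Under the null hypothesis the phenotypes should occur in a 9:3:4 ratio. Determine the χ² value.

Expected counts for N = 1284 under a 9:3:4 ratio (total parts = 16):
  red: 1284 × 9/16 = 722.25
  yellow: 1284 × 3/16 = 240.75
  white: 1284 × 4/16 = 321
χ² = Σ (O − E)² / E
  red: (719 − 722.25)² / 722.25 = 0.0146
  yellow: (235 − 240.75)² / 240.75 = 0.1373
  white: (330 − 321)² / 321 = 0.2523
χ² = 0.0146 + 0.1373 + 0.2523 = 0.4042 ≈ 0.404

0.404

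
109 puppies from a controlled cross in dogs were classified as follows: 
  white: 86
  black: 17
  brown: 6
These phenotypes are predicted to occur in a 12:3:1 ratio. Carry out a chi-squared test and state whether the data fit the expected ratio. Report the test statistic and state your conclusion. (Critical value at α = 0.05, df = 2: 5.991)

The 12:3:1 ratio has 16 parts, so with N = 109 the expected counts are:
  white: 109 × 12/16 = 81.75
  black: 109 × 3/16 = 20.4375
  brown: 109 × 1/16 = 6.8125
χ² = Σ (O − E)² / E
  white: (86 − 81.75)² / 81.75 = 0.2209
  black: (17 − 20.4375)² / 20.4375 = 0.5782
  brown: (6 − 6.8125)² / 6.8125 = 0.0969
χ² = 0.2209 + 0.5782 + 0.0969 = 0.896
Degrees of freedom = 3 − 1 = 2; critical value at α = 0.05 is 5.991.
Since 0.896 < 5.991, we fail to reject the null hypothesis — the data are consistent with the 12:3:1 ratio.

0.896; consistent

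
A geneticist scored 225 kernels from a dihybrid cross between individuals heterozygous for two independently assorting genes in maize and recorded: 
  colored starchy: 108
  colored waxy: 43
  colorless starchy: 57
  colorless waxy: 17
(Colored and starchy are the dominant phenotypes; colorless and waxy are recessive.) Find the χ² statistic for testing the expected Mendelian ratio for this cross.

A dihybrid F₂ with independent assortment and complete dominance at both loci gives a 9:3:3:1 phenotypic ratio.
Total ratio parts = 16. Expected numbers out of 225:
  colored starchy: 225 × 9/16 = 126.5625
  colored waxy: 225 × 3/16 = 42.1875
  colorless starchy: 225 × 3/16 = 42.1875
  colorless waxy: 225 × 1/16 = 14.0625
χ² = Σ (O − E)² / E
  colored starchy: (108 − 126.5625)² / 126.5625 = 2.7225
  colored waxy: (43 − 42.1875)² / 42.1875 = 0.0156
  colorless starchy: (57 − 42.1875)² / 42.1875 = 5.2008
  colorless waxy: (17 − 14.0625)² / 14.0625 = 0.6136
χ² = 2.7225 + 0.0156 + 5.2008 + 0.6136 = 8.5525 ≈ 8.553

8.553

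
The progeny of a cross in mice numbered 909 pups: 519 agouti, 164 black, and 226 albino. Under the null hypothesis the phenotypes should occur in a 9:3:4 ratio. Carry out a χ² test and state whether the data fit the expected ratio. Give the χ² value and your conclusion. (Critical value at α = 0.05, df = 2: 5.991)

The 9:3:4 ratio has 16 parts, so with N = 909 the expected counts are:
  agouti: 909 × 9/16 = 511.3125
  black: 909 × 3/16 = 170.4375
  albino: 909 × 4/16 = 227.25
χ² = Σ (O − E)² / E
  agouti: (519 − 511.3125)² / 511.3125 = 0.1156
  black: (164 − 170.4375)² / 170.4375 = 0.2431
  albino: (226 − 227.25)² / 227.25 = 0.0069
χ² = 0.1156 + 0.2431 + 0.0069 = 0.3656 ≈ 0.366
Degrees of freedom = 3 − 1 = 2; critical value at α = 0.05 is 5.991.
Since 0.366 < 5.991, we fail to reject the null hypothesis — the data are consistent with the 9:3:4 ratio.

0.366; consistent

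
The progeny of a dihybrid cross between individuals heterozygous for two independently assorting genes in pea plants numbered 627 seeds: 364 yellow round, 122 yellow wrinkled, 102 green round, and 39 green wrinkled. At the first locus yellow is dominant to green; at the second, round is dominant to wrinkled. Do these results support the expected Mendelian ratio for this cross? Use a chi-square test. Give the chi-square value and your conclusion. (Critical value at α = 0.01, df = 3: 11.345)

2.591; consistent

A dihybrid F₂ with independent assortment and complete dominance at both loci gives a 9:3:3:1 phenotypic ratio.
Expected counts for N = 627 under a 9:3:3:1 ratio (total parts = 16):
  yellow round: 627 × 9/16 = 352.6875
  yellow wrinkled: 627 × 3/16 = 117.5625
  green round: 627 × 3/16 = 117.5625
  green wrinkled: 627 × 1/16 = 39.1875
χ² = Σ (O − E)² / E
  yellow round: (364 − 352.6875)² / 352.6875 = 0.3628
  yellow wrinkled: (122 − 117.5625)² / 117.5625 = 0.1675
  green round: (102 − 117.5625)² / 117.5625 = 2.0601
  green wrinkled: (39 − 39.1875)² / 39.1875 = 0.0009
χ² = 0.3628 + 0.1675 + 2.0601 + 0.0009 = 2.5913 ≈ 2.591
Degrees of freedom = 4 − 1 = 3; critical value at α = 0.01 is 11.345.
Since 2.591 < 11.345, we fail to reject the null hypothesis — the data are consistent with the 9:3:3:1 ratio.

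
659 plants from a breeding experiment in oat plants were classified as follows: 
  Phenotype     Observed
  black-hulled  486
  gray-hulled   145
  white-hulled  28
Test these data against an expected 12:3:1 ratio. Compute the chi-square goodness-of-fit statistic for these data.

8.079

The 12:3:1 ratio has 16 parts, so with N = 659 the expected counts are:
  black-hulled: 659 × 12/16 = 494.25
  gray-hulled: 659 × 3/16 = 123.5625
  white-hulled: 659 × 1/16 = 41.1875
χ² = Σ (O − E)² / E
  black-hulled: (486 − 494.25)² / 494.25 = 0.1377
  gray-hulled: (145 − 123.5625)² / 123.5625 = 3.7193
  white-hulled: (28 − 41.1875)² / 41.1875 = 4.2224
χ² = 0.1377 + 3.7193 + 4.2224 = 8.0794 ≈ 8.079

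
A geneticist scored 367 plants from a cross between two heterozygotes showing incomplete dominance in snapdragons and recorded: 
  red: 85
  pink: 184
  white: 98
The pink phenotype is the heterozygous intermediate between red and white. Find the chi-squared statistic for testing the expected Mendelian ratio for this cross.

With incomplete dominance, a heterozygote × heterozygote cross gives a 1:2:1 phenotypic ratio.
Expected counts for N = 367 under a 1:2:1 ratio (total parts = 4):
  red: 367 × 1/4 = 91.75
  pink: 367 × 2/4 = 183.5
  white: 367 × 1/4 = 91.75
χ² = Σ (O − E)² / E
  red: (85 − 91.75)² / 91.75 = 0.4966
  pink: (184 − 183.5)² / 183.5 = 0.0014
  white: (98 − 91.75)² / 91.75 = 0.4257
χ² = 0.4966 + 0.0014 + 0.4257 = 0.9237 ≈ 0.924

0.924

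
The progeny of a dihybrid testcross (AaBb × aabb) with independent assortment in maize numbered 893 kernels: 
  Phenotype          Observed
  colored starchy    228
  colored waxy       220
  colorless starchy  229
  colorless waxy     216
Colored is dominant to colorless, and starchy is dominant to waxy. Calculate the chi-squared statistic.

A dihybrid testcross with independent assortment gives a 1:1:1:1 ratio.
Total ratio parts = 4. Expected numbers out of 893:
  colored starchy: 893 × 1/4 = 223.25
  colored waxy: 893 × 1/4 = 223.25
  colorless starchy: 893 × 1/4 = 223.25
  colorless waxy: 893 × 1/4 = 223.25
χ² = Σ (O − E)² / E
  colored starchy: (228 − 223.25)² / 223.25 = 0.1011
  colored waxy: (220 − 223.25)² / 223.25 = 0.0473
  colorless starchy: (229 − 223.25)² / 223.25 = 0.1481
  colorless waxy: (216 − 223.25)² / 223.25 = 0.2354
χ² = 0.1011 + 0.0473 + 0.1481 + 0.2354 = 0.5319 ≈ 0.532

0.532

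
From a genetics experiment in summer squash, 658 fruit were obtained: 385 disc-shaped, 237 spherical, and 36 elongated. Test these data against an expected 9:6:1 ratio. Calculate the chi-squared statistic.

1.622

The 9:6:1 ratio has 16 parts, so with N = 658 the expected counts are:
  disc-shaped: 658 × 9/16 = 370.125
  spherical: 658 × 6/16 = 246.75
  elongated: 658 × 1/16 = 41.125
χ² = Σ (O − E)² / E
  disc-shaped: (385 − 370.125)² / 370.125 = 0.5978
  spherical: (237 − 246.75)² / 246.75 = 0.3853
  elongated: (36 − 41.125)² / 41.125 = 0.6387
χ² = 0.5978 + 0.3853 + 0.6387 = 1.6218 ≈ 1.622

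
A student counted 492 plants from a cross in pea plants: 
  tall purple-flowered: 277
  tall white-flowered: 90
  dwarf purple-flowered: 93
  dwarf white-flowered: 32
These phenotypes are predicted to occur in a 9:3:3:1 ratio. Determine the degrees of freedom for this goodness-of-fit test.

3

A goodness-of-fit test with 4 phenotype classes has df = 4 − 1 = 3.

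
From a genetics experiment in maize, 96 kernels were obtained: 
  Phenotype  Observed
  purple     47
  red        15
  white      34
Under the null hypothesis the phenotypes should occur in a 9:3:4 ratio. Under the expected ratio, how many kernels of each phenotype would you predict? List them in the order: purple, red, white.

The 9:3:4 ratio has 16 parts, so with N = 96 the expected counts are:
  purple: 96 × 9/16 = 54
  red: 96 × 3/16 = 18
  white: 96 × 4/16 = 24

54, 18, 24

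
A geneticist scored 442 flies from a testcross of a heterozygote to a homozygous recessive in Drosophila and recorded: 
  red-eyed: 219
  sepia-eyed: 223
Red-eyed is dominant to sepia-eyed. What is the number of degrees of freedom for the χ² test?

A testcross of a heterozygote (Aa × aa) gives a 1:1 phenotypic ratio.
A goodness-of-fit test with 2 phenotype classes has df = 2 − 1 = 1.

1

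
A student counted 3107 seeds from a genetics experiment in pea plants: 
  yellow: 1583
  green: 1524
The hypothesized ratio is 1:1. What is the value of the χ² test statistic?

Under the 1:1 hypothesis (Σ ratio = 2, N = 3107):
  yellow: 3107 × 1/2 = 1553.5
  green: 3107 × 1/2 = 1553.5
χ² = Σ (O − E)² / E
  yellow: (1583 − 1553.5)² / 1553.5 = 0.5602
  green: (1524 − 1553.5)² / 1553.5 = 0.5602
χ² = 0.5602 + 0.5602 = 1.1204 ≈ 1.120

1.120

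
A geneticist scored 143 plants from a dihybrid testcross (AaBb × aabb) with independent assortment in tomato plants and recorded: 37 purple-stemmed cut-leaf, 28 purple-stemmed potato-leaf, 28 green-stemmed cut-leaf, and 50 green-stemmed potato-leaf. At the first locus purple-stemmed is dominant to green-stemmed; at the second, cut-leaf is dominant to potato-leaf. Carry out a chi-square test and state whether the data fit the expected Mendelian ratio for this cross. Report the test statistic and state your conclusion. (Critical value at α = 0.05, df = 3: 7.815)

A dihybrid testcross with independent assortment gives a 1:1:1:1 ratio.
The 1:1:1:1 ratio has 4 parts, so with N = 143 the expected counts are:
  purple-stemmed cut-leaf: 143 × 1/4 = 35.75
  purple-stemmed potato-leaf: 143 × 1/4 = 35.75
  green-stemmed cut-leaf: 143 × 1/4 = 35.75
  green-stemmed potato-leaf: 143 × 1/4 = 35.75
χ² = Σ (O − E)² / E
  purple-stemmed cut-leaf: (37 − 35.75)² / 35.75 = 0.0437
  purple-stemmed potato-leaf: (28 − 35.75)² / 35.75 = 1.6801
  green-stemmed cut-leaf: (28 − 35.75)² / 35.75 = 1.6801
  green-stemmed potato-leaf: (50 − 35.75)² / 35.75 = 5.6801
χ² = 0.0437 + 1.6801 + 1.6801 + 5.6801 = 9.084
Degrees of freedom = 4 − 1 = 3; critical value at α = 0.05 is 7.815.
Since 9.084 > 7.815, we reject the null hypothesis — the data do not fit the 1:1:1:1 ratio.

9.084; not consistent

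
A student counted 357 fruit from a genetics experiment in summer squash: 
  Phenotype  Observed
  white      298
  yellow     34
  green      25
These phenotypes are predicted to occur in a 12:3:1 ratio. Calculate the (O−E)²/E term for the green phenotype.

0.324

Total ratio parts = 16. Expected numbers out of 357:
  white: 357 × 12/16 = 267.75
  yellow: 357 × 3/16 = 66.9375
  green: 357 × 1/16 = 22.3125
Contribution of green: (25 − 22.3125)² / 22.3125 = 0.3237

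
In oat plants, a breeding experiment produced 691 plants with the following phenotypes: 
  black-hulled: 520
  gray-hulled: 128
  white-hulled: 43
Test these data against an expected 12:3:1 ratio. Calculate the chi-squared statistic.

Expected counts for N = 691 under a 12:3:1 ratio (total parts = 16):
  black-hulled: 691 × 12/16 = 518.25
  gray-hulled: 691 × 3/16 = 129.5625
  white-hulled: 691 × 1/16 = 43.1875
χ² = Σ (O − E)² / E
  black-hulled: (520 − 518.25)² / 518.25 = 0.0059
  gray-hulled: (128 − 129.5625)² / 129.5625 = 0.0188
  white-hulled: (43 − 43.1875)² / 43.1875 = 0.0008
χ² = 0.0059 + 0.0188 + 0.0008 = 0.0255 ≈ 0.026

0.026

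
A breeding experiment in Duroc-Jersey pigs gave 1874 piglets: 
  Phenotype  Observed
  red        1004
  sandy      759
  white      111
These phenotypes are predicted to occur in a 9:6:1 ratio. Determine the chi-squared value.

7.206

Expected counts for N = 1874 under a 9:6:1 ratio (total parts = 16):
  red: 1874 × 9/16 = 1054.125
  sandy: 1874 × 6/16 = 702.75
  white: 1874 × 1/16 = 117.125
χ² = Σ (O − E)² / E
  red: (1004 − 1054.125)² / 1054.125 = 2.3835
  sandy: (759 − 702.75)² / 702.75 = 4.5024
  white: (111 − 117.125)² / 117.125 = 0.3203
χ² = 2.3835 + 4.5024 + 0.3203 = 7.2062 ≈ 7.206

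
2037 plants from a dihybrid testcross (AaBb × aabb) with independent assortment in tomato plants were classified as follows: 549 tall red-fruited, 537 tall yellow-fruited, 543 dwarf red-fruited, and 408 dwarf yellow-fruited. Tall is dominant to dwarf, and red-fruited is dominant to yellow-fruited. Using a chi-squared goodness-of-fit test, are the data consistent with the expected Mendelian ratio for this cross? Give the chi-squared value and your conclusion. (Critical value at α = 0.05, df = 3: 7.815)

26.982; not consistent

A dihybrid testcross with independent assortment gives a 1:1:1:1 ratio.
Expected counts for N = 2037 under a 1:1:1:1 ratio (total parts = 4):
  tall red-fruited: 2037 × 1/4 = 509.25
  tall yellow-fruited: 2037 × 1/4 = 509.25
  dwarf red-fruited: 2037 × 1/4 = 509.25
  dwarf yellow-fruited: 2037 × 1/4 = 509.25
χ² = Σ (O − E)² / E
  tall red-fruited: (549 − 509.25)² / 509.25 = 3.1027
  tall yellow-fruited: (537 − 509.25)² / 509.25 = 1.5122
  dwarf red-fruited: (543 − 509.25)² / 509.25 = 2.2367
  dwarf yellow-fruited: (408 − 509.25)² / 509.25 = 20.1307
χ² = 3.1027 + 1.5122 + 2.2367 + 20.1307 = 26.9823 ≈ 26.982
Degrees of freedom = 4 − 1 = 3; critical value at α = 0.05 is 7.815.
Since 26.982 > 7.815, we reject the null hypothesis — the data do not fit the 1:1:1:1 ratio.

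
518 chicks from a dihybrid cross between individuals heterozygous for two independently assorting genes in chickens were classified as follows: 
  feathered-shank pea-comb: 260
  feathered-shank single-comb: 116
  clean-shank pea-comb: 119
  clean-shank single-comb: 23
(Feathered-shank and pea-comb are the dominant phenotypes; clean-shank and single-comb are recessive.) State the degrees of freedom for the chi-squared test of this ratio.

A dihybrid F₂ with independent assortment and complete dominance at both loci gives a 9:3:3:1 phenotypic ratio.
A goodness-of-fit test with 4 phenotype classes has df = 4 − 1 = 3.

3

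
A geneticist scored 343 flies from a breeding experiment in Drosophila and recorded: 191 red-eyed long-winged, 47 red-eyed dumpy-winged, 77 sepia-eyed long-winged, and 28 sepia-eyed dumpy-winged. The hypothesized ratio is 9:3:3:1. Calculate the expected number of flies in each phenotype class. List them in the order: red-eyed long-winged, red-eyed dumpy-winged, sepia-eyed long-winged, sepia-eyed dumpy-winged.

192.9375, 64.3125, 64.3125, 21.4375

Expected counts for N = 343 under a 9:3:3:1 ratio (total parts = 16):
  red-eyed long-winged: 343 × 9/16 = 192.9375
  red-eyed dumpy-winged: 343 × 3/16 = 64.3125
  sepia-eyed long-winged: 343 × 3/16 = 64.3125
  sepia-eyed dumpy-winged: 343 × 1/16 = 21.4375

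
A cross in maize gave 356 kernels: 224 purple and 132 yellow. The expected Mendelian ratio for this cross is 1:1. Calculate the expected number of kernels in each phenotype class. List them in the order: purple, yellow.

178, 178

Under the 1:1 hypothesis (Σ ratio = 2, N = 356):
  purple: 356 × 1/2 = 178
  yellow: 356 × 1/2 = 178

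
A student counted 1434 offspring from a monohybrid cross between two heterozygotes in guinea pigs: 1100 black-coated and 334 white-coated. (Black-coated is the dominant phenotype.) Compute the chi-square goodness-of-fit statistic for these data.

2.232

For a monohybrid cross between heterozygotes with complete dominance, the expected phenotypic ratio is 3:1.
Under the 3:1 hypothesis (Σ ratio = 4, N = 1434):
  black-coated: 1434 × 3/4 = 1075.5
  white-coated: 1434 × 1/4 = 358.5
χ² = Σ (O − E)² / E
  black-coated: (1100 − 1075.5)² / 1075.5 = 0.5581
  white-coated: (334 − 358.5)² / 358.5 = 1.6743
χ² = 0.5581 + 1.6743 = 2.2324 ≈ 2.232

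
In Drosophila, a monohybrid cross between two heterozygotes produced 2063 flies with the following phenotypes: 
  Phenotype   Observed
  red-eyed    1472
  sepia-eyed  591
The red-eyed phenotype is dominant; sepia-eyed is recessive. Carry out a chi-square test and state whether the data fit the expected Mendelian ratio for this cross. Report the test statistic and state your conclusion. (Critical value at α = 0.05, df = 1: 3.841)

14.639; not consistent

For a monohybrid cross between heterozygotes with complete dominance, the expected phenotypic ratio is 3:1.
Under the 3:1 hypothesis (Σ ratio = 4, N = 2063):
  red-eyed: 2063 × 3/4 = 1547.25
  sepia-eyed: 2063 × 1/4 = 515.75
χ² = Σ (O − E)² / E
  red-eyed: (1472 − 1547.25)² / 1547.25 = 3.6598
  sepia-eyed: (591 − 515.75)² / 515.75 = 10.9793
χ² = 3.6598 + 10.9793 = 14.6391 ≈ 14.639
Degrees of freedom = 2 − 1 = 1; critical value at α = 0.05 is 3.841.
Since 14.639 > 3.841, we reject the null hypothesis — the data do not fit the 3:1 ratio.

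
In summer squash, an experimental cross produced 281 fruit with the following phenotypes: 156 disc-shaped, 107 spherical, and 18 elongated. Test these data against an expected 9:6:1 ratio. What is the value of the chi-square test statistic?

The 9:6:1 ratio has 16 parts, so with N = 281 the expected counts are:
  disc-shaped: 281 × 9/16 = 158.0625
  spherical: 281 × 6/16 = 105.375
  elongated: 281 × 1/16 = 17.5625
χ² = Σ (O − E)² / E
  disc-shaped: (156 − 158.0625)² / 158.0625 = 0.0269
  spherical: (107 − 105.375)² / 105.375 = 0.0251
  elongated: (18 − 17.5625)² / 17.5625 = 0.0109
χ² = 0.0269 + 0.0251 + 0.0109 = 0.0629 ≈ 0.063

0.063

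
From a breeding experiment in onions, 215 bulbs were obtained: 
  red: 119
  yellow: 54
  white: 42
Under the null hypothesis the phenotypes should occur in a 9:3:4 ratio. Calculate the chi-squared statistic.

The 9:3:4 ratio has 16 parts, so with N = 215 the expected counts are:
  red: 215 × 9/16 = 120.9375
  yellow: 215 × 3/16 = 40.3125
  white: 215 × 4/16 = 53.75
χ² = Σ (O − E)² / E
  red: (119 − 120.9375)² / 120.9375 = 0.0310
  yellow: (54 − 40.3125)² / 40.3125 = 4.6474
  white: (42 − 53.75)² / 53.75 = 2.5686
χ² = 0.0310 + 4.6474 + 2.5686 = 7.247

7.247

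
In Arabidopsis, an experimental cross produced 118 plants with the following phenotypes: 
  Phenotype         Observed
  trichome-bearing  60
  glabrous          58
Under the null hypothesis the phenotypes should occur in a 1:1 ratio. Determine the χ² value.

Under the 1:1 hypothesis (Σ ratio = 2, N = 118):
  trichome-bearing: 118 × 1/2 = 59
  glabrous: 118 × 1/2 = 59
χ² = Σ (O − E)² / E
  trichome-bearing: (60 − 59)² / 59 = 0.0169
  glabrous: (58 − 59)² / 59 = 0.0169
χ² = 0.0169 + 0.0169 = 0.0338 ≈ 0.034

0.034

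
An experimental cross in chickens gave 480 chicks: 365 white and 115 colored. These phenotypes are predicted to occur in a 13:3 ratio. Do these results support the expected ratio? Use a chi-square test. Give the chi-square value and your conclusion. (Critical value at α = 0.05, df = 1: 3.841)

8.547; not consistent

The 13:3 ratio has 16 parts, so with N = 480 the expected counts are:
  white: 480 × 13/16 = 390
  colored: 480 × 3/16 = 90
χ² = Σ (O − E)² / E
  white: (365 − 390)² / 390 = 1.6026
  colored: (115 − 90)² / 90 = 6.9444
χ² = 1.6026 + 6.9444 = 8.547
Degrees of freedom = 2 − 1 = 1; critical value at α = 0.05 is 3.841.
Since 8.547 > 3.841, we reject the null hypothesis — the data do not fit the 13:3 ratio.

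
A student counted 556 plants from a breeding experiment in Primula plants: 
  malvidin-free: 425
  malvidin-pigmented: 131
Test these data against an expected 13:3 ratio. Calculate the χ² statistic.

Expected counts for N = 556 under a 13:3 ratio (total parts = 16):
  malvidin-free: 556 × 13/16 = 451.75
  malvidin-pigmented: 556 × 3/16 = 104.25
χ² = Σ (O − E)² / E
  malvidin-free: (425 − 451.75)² / 451.75 = 1.5840
  malvidin-pigmented: (131 − 104.25)² / 104.25 = 6.8639
χ² = 1.5840 + 6.8639 = 8.4479 ≈ 8.448

8.448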